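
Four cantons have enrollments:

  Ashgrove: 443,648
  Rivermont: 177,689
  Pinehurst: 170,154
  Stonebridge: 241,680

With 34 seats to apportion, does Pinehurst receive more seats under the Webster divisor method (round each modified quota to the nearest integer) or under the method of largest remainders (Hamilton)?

Webster

Webster: Ashgrove 14, Rivermont 6, Pinehurst 6, Stonebridge 8.
Hamilton: Ashgrove 15, Rivermont 6, Pinehurst 5, Stonebridge 8.
Pinehurst gets 6 under Webster and 5 under Hamilton.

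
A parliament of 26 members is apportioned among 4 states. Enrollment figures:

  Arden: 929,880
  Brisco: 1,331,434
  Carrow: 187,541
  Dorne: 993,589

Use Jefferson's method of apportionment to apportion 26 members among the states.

Standard divisor 3442444/26 ≈ 132401.692; standard quotas: Arden 7.023, Brisco 10.056, Carrow 1.416, Dorne 7.504.
Rounding down gives 7, 10, 1, 7 = 25 seats, so the divisor must be adjusted.
With modified divisor 122600: modified quotas Arden 7.585, Brisco 10.860, Carrow 1.530, Dorne 8.104.
Rounding down: Arden 7, Brisco 10, Carrow 1, Dorne 8 (total 26).

Arden 7, Brisco 10, Carrow 1, Dorne 8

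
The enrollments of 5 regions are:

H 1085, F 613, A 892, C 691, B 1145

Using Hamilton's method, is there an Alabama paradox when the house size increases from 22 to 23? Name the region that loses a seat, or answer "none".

At 22 seats: H 5, F 3, A 4, C 4, B 6.
At 23 seats: H 6, F 3, A 5, C 3, B 6.
C drops from 4 to 3.

C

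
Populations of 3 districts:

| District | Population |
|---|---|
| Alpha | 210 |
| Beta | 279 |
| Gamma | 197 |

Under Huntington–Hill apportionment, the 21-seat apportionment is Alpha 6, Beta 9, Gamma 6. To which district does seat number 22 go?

Alpha

Priority for the next seat is population ÷ (√(s·(s+1))).
Priorities: Alpha 32.404, Beta 29.409, Gamma 30.398.
Highest priority: Alpha.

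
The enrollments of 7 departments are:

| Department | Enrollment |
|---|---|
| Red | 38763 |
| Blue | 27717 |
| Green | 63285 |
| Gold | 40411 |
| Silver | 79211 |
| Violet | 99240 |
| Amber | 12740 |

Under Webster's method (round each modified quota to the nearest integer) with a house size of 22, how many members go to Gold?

2

Standard divisor 361367/22 ≈ 16425.773; standard quotas: Red 2.360, Blue 1.687, Green 3.853, Gold 2.460, Silver 4.822, Violet 6.042, Amber 0.776.
Rounding to the nearest integer gives Red 2, Blue 2, Green 4, Gold 2, Silver 5, Violet 6, Amber 1 — total 22, matching the house size, so no adjustment is needed.
Gold receives 2.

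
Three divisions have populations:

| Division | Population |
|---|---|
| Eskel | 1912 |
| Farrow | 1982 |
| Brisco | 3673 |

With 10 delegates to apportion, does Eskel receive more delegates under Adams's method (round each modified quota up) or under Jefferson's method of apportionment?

Adams

Adams: Eskel 3, Farrow 3, Brisco 4.
Jefferson: Eskel 2, Farrow 3, Brisco 5.
Eskel gets 3 under Adams and 2 under Jefferson.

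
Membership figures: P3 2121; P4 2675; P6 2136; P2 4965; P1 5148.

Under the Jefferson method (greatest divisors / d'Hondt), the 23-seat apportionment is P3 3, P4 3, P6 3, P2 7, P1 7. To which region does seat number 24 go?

P4

Priority for the next seat is population ÷ (current seats + 1).
Priorities: P3 530.250, P4 668.750, P6 534.000, P2 620.625, P1 643.500.
Highest priority: P4.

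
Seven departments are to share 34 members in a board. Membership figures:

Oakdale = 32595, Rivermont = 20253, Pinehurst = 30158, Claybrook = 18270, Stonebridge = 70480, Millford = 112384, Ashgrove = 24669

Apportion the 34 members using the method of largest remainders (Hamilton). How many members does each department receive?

The standard divisor is 308809/34 ≈ 9082.618.
Standard quotas: Oakdale 3.5887, Rivermont 2.2299, Pinehurst 3.3204, Claybrook 2.0115, Stonebridge 7.7599, Millford 12.3735, Ashgrove 2.7161.
Lower quotas: Oakdale 3, Rivermont 2, Pinehurst 3, Claybrook 2, Stonebridge 7, Millford 12, Ashgrove 2 (sum 31, leaving 3 seats).
Remainders in descending order: Stonebridge 0.7599, Ashgrove 0.7161, Oakdale 0.5887, Millford 0.3735, Pinehurst 0.3204, Rivermont 0.2299, Claybrook 0.0115.
The surplus seats go to Stonebridge, Ashgrove, Oakdale.

Oakdale 4, Rivermont 2, Pinehurst 3, Claybrook 2, Stonebridge 8, Millford 12, Ashgrove 3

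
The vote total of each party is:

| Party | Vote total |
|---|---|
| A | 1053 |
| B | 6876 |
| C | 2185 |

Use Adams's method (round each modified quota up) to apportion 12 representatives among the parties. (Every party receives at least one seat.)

A 2, B 7, C 3

Standard divisor 10114/12 ≈ 842.833; standard quotas: A 1.249, B 8.158, C 2.592.
Rounding up gives 2, 9, 3 = 14 seats, so the divisor must be adjusted.
With modified divisor 1000: modified quotas A 1.053, B 6.876, C 2.185.
Rounding up: A 2, B 7, C 3 (total 12).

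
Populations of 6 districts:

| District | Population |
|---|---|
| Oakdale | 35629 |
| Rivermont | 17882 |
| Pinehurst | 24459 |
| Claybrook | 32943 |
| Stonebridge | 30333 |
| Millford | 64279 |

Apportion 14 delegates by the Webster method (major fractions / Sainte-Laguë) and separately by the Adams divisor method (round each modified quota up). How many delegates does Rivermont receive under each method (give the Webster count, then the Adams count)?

1 and 2

Webster: Oakdale 2, Rivermont 1, Pinehurst 2, Claybrook 2, Stonebridge 2, Millford 5.
Adams: Oakdale 2, Rivermont 2, Pinehurst 2, Claybrook 2, Stonebridge 2, Millford 4.
Rivermont gets 1 under Webster and 2 under Adams.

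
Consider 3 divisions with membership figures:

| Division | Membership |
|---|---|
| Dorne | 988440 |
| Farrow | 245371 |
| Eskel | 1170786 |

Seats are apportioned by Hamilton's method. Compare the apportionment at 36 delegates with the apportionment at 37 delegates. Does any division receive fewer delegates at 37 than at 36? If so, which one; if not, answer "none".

none

At 36 seats: Dorne 15, Farrow 4, Eskel 17.
At 37 seats: Dorne 15, Farrow 4, Eskel 18.
No division's allocation decreased.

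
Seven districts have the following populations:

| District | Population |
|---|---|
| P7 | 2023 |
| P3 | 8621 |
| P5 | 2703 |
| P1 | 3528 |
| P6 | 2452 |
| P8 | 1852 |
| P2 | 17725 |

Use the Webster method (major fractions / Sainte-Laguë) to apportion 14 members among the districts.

Standard divisor 38904/14 ≈ 2778.857; standard quotas: P7 0.728, P3 3.102, P5 0.973, P1 1.270, P6 0.882, P8 0.666, P2 6.379.
Rounding to the nearest integer gives P7 1, P3 3, P5 1, P1 1, P6 1, P8 1, P2 6 — total 14, matching the house size, so no adjustment is needed.

P7: 1; P3: 3; P5: 1; P1: 1; P6: 1; P8: 1; P2: 6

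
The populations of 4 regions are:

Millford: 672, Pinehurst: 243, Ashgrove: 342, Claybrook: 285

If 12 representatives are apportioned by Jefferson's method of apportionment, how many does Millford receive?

Standard divisor 1542/12 ≈ 128.5; standard quotas: Millford 5.230, Pinehurst 1.891, Ashgrove 2.661, Claybrook 2.218.
Rounding down gives 5, 1, 2, 2 = 10 seats, so the divisor must be adjusted.
With modified divisor 113: modified quotas Millford 5.947, Pinehurst 2.150, Ashgrove 3.027, Claybrook 2.522.
Rounding down: Millford 5, Pinehurst 2, Ashgrove 3, Claybrook 2 (total 12).
Millford receives 5.

5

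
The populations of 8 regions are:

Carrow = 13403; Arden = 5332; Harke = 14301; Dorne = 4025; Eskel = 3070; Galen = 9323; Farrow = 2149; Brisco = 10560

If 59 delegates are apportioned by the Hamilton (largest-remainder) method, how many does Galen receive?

Standard divisor: 62163 ÷ 59 ≈ 1053.61.
Standard quotas: Carrow 12.7210, Arden 5.0607, Harke 13.5733, Dorne 3.8202, Eskel 2.9138, Galen 8.8486, Farrow 2.0397, Brisco 10.0227.
Lower quotas: Carrow 12, Arden 5, Harke 13, Dorne 3, Eskel 2, Galen 8, Farrow 2, Brisco 10 (sum 55, leaving 4 seats).
Remainders in descending order: Eskel 0.9138, Galen 0.8486, Dorne 0.8202, Carrow 0.7210, Harke 0.5733, Arden 0.0607, Farrow 0.0397, Brisco 0.0227.
Largest remainders: Eskel, Galen, Dorne, Carrow receive the extra seats.
Galen receives 9.

9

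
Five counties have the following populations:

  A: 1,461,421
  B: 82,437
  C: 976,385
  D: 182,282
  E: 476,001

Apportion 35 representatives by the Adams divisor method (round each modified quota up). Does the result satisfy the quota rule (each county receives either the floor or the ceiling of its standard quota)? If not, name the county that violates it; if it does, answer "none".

none

Standard quotas: A 16.092, B 0.908, C 10.751, D 2.007, E 5.241.
Adams allocation: A 16, B 1, C 11, D 2, E 5.
Every allocation lies between the lower and upper quota.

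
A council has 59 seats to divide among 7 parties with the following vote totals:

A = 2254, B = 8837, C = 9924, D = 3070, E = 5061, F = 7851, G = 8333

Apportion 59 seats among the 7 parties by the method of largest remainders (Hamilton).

A 3; B 11; C 13; D 4; E 7; F 10; G 11

The standard divisor is 45330/59 ≈ 768.305.
Standard quotas: A 2.9337, B 11.5019, C 12.9167, D 3.9958, E 6.5872, F 10.2186, G 10.8460.
Lower quotas: A 2, B 11, C 12, D 3, E 6, F 10, G 10 (sum 54, leaving 5 seats).
Remainders in descending order: D 0.9958, A 0.9337, C 0.9167, G 0.8460, E 0.5872, B 0.5019, F 0.2186.
Largest remainders: D, A, C, G, E receive the extra seats.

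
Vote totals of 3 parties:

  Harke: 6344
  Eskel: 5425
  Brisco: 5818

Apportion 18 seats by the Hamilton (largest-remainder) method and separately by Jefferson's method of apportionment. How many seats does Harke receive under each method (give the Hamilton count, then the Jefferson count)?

6 and 7

Hamilton: Harke 6, Eskel 6, Brisco 6.
Jefferson: Harke 7, Eskel 5, Brisco 6.
Harke gets 6 under Hamilton and 7 under Jefferson.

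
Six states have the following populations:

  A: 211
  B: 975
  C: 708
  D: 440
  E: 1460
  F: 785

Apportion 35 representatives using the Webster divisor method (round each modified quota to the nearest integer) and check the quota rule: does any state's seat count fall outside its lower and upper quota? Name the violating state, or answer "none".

Standard quotas: A 1.613, B 7.453, C 5.412, D 3.363, E 11.160, F 6.000.
Webster allocation: A 2, B 8, C 5, D 3, E 11, F 6.
Every allocation lies between the lower and upper quota.

none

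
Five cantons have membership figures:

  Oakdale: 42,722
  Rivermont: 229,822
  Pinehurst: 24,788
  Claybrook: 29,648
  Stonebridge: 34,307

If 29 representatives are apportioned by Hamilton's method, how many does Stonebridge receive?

The standard divisor is 361287/29 ≈ 12458.172.
Standard quotas: Oakdale 3.4292, Rivermont 18.4475, Pinehurst 1.9897, Claybrook 2.3798, Stonebridge 2.7538.
Lower quotas: Oakdale 3, Rivermont 18, Pinehurst 1, Claybrook 2, Stonebridge 2 (sum 26, leaving 3 seats).
Remainders in descending order: Pinehurst 0.9897, Stonebridge 0.7538, Rivermont 0.4475, Oakdale 0.4292, Claybrook 0.3798.
Largest remainders: Pinehurst, Stonebridge, Rivermont receive the extra seats.
Stonebridge receives 3.

3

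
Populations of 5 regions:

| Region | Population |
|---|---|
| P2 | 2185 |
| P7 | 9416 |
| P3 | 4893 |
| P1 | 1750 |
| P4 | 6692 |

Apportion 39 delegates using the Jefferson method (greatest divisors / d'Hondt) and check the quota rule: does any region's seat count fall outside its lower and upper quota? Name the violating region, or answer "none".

none

Standard quotas: P2 3.417, P7 14.727, P3 7.653, P1 2.737, P4 10.466.
Jefferson allocation: P2 3, P7 15, P3 8, P1 2, P4 11.
Every allocation lies between the lower and upper quota.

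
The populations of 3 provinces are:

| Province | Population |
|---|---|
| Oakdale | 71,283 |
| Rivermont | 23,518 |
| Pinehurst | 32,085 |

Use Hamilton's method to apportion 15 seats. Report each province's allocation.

Standard divisor: 126886 ÷ 15 ≈ 8459.067.
Standard quotas: Oakdale 8.4268, Rivermont 2.7802, Pinehurst 3.7930.
Lower quotas: Oakdale 8, Rivermont 2, Pinehurst 3 (sum 13, leaving 2 seats).
Remainders in descending order: Pinehurst 0.7930, Rivermont 0.7802, Oakdale 0.4268.
The surplus seats go to Pinehurst, Rivermont.

Oakdale 8, Rivermont 3, Pinehurst 4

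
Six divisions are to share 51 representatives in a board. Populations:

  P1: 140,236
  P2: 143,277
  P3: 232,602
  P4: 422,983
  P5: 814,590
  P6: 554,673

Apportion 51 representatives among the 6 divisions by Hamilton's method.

Total 2308361; standard divisor 2308361/51 ≈ 45261.98.
Standard quotas: P1 3.0983, P2 3.1655, P3 5.1390, P4 9.3452, P5 17.9972, P6 12.2547.
Lower quotas: P1 3, P2 3, P3 5, P4 9, P5 17, P6 12 (sum 49, leaving 2 seats).
Remainders in descending order: P5 0.9972, P4 0.3452, P6 0.2547, P2 0.1655, P3 0.1390, P1 0.0983.
Largest remainders: P5, P4 receive the extra seats.

P1=3, P2=3, P3=5, P4=10, P5=18, P6=12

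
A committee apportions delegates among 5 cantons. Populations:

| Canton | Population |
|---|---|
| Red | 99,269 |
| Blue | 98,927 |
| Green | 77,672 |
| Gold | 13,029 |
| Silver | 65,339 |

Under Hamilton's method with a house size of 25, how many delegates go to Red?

Standard divisor: 354236 ÷ 25 ≈ 14169.44.
Standard quotas: Red 7.0059, Blue 6.9817, Green 5.4817, Gold 0.9195, Silver 4.6113.
Lower quotas: Red 7, Blue 6, Green 5, Gold 0, Silver 4 (sum 22, leaving 3 seats).
Remainders in descending order: Blue 0.9817, Gold 0.9195, Silver 0.6113, Green 0.4817, Red 0.0059.
The surplus seats go to Blue, Gold, Silver.
Red receives 7.

7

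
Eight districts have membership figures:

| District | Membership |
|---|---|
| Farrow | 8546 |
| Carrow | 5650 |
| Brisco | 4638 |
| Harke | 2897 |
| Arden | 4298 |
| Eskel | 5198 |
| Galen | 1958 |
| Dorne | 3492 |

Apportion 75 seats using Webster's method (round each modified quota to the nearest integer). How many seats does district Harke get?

6

Standard divisor 36677/75 ≈ 489.027; standard quotas: Farrow 17.476, Carrow 11.554, Brisco 9.484, Harke 5.924, Arden 8.789, Eskel 10.629, Galen 4.004, Dorne 7.141.
Rounding to the nearest integer gives Farrow 17, Carrow 12, Brisco 9, Harke 6, Arden 9, Eskel 11, Galen 4, Dorne 7 — total 75, matching the house size, so no adjustment is needed.
Harke receives 6.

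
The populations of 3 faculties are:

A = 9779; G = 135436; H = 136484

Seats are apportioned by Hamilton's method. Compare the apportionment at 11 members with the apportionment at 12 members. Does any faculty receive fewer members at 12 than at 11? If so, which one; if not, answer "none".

At 11 seats: A 1, G 5, H 5.
At 12 seats: A 0, G 6, H 6.
A drops from 1 to 0.

A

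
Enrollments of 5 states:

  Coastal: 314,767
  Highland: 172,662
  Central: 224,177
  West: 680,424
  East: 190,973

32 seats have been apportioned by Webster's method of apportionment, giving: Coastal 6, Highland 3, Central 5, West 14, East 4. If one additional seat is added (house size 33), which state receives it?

Highland

Priority for the next seat is population ÷ (current seats + 0.5).
Priorities: Coastal 48425.692, Highland 49332.000, Central 40759.455, West 46925.793, East 42438.444.
Highest priority: Highland.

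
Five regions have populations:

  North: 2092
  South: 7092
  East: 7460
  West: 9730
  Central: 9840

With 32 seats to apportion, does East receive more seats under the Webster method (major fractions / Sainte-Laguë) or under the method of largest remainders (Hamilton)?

Webster

Webster: North 2, South 6, East 7, West 8, Central 9.
Hamilton: North 2, South 6, East 6, West 9, Central 9.
East gets 7 under Webster and 6 under Hamilton.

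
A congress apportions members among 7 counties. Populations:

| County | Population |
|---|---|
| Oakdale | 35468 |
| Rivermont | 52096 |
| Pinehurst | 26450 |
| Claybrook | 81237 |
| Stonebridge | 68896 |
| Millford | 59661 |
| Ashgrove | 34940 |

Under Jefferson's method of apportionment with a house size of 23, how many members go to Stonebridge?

Standard divisor 358748/23 ≈ 15597.739; standard quotas: Oakdale 2.274, Rivermont 3.340, Pinehurst 1.696, Claybrook 5.208, Stonebridge 4.417, Millford 3.825, Ashgrove 2.240.
Rounding down gives 2, 3, 1, 5, 4, 3, 2 = 20 seats, so the divisor must be adjusted.
With modified divisor 13400: modified quotas Oakdale 2.647, Rivermont 3.888, Pinehurst 1.974, Claybrook 6.062, Stonebridge 5.141, Millford 4.452, Ashgrove 2.607.
Rounding down: Oakdale 2, Rivermont 3, Pinehurst 1, Claybrook 6, Stonebridge 5, Millford 4, Ashgrove 2 (total 23).
Stonebridge receives 5.

5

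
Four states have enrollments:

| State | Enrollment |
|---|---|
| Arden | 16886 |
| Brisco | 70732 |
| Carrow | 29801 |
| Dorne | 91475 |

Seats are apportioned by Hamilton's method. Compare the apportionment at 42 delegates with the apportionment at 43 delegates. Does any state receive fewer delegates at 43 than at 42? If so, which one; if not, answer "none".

Arden

At 42 seats: Arden 4, Brisco 14, Carrow 6, Dorne 18.
At 43 seats: Arden 3, Brisco 15, Carrow 6, Dorne 19.
Arden drops from 4 to 3.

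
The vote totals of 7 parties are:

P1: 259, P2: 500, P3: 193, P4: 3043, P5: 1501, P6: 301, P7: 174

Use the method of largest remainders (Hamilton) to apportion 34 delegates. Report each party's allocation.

P1 1; P2 3; P3 1; P4 17; P5 9; P6 2; P7 1

Total 5971; standard divisor 5971/34 ≈ 175.618.
Standard quotas: P1 1.475, P2 2.847, P3 1.099, P4 17.327, P5 8.547, P6 1.714, P7 0.991.
Lower quotas: P1 1, P2 2, P3 1, P4 17, P5 8, P6 1, P7 0 (sum 30, leaving 4 seats).
Remainders in descending order: P7 0.991, P2 0.847, P6 0.714, P5 0.547, P1 0.475, P4 0.327, P3 0.099.
The surplus seats go to P7, P2, P6, P5.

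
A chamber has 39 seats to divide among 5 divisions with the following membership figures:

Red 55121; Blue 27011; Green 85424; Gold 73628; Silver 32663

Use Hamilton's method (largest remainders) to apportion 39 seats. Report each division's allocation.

Red=8, Blue=4, Green=12, Gold=10, Silver=5

Standard divisor: 273847 ÷ 39 ≈ 7021.718.
Standard quotas: Red 7.8501, Blue 3.8468, Green 12.1657, Gold 10.4858, Silver 4.6517.
Lower quotas: Red 7, Blue 3, Green 12, Gold 10, Silver 4 (sum 36, leaving 3 seats).
Remainders in descending order: Red 0.8501, Blue 0.8468, Silver 0.6517, Gold 0.4858, Green 0.1657.
Largest remainders: Red, Blue, Silver receive the extra seats.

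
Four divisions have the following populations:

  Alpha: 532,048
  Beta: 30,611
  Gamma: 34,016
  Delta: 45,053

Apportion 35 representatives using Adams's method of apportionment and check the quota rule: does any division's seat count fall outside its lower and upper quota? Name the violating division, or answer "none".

Alpha

Standard quotas: Alpha 29.018, Beta 1.670, Gamma 1.855, Delta 2.457.
Adams allocation: Alpha 28, Beta 2, Gamma 2, Delta 3.
Alpha has quota 29.018 (lower 29, upper 30) but receives 28 — outside the quota interval.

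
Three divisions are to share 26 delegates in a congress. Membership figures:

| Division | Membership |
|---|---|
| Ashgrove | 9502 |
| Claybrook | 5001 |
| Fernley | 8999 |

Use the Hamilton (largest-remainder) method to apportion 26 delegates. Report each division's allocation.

Ashgrove=10, Claybrook=6, Fernley=10

Total 23502; standard divisor 23502/26 ≈ 903.923.
Standard quotas: Ashgrove 10.5120, Claybrook 5.5326, Fernley 9.9555.
Lower quotas: Ashgrove 10, Claybrook 5, Fernley 9 (sum 24, leaving 2 seats).
Remainders in descending order: Fernley 0.9555, Claybrook 0.5326, Ashgrove 0.5120.
Largest remainders: Fernley, Claybrook receive the extra seats.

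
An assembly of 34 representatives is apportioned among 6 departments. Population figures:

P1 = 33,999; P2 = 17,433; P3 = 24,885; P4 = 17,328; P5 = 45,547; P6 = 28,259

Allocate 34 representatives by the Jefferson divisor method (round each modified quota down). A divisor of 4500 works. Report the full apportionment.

With modified divisor 4500: modified quotas P1 7.555, P2 3.874, P3 5.530, P4 3.851, P5 10.122, P6 6.280.
Rounding down: P1 7, P2 3, P3 5, P4 3, P5 10, P6 6 (total 34).

P1: 7, P2: 3, P3: 5, P4: 3, P5: 10, P6: 6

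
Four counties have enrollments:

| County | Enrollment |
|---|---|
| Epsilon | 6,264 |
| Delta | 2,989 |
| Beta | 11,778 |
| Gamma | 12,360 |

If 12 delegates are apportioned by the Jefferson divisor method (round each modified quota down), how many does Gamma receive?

Standard divisor 33391/12 ≈ 2782.583; standard quotas: Epsilon 2.251, Delta 1.074, Beta 4.233, Gamma 4.442.
Rounding down gives 2, 1, 4, 4 = 11 seats, so the divisor must be adjusted.
With modified divisor 2400: modified quotas Epsilon 2.610, Delta 1.245, Beta 4.907, Gamma 5.150.
Rounding down: Epsilon 2, Delta 1, Beta 4, Gamma 5 (total 12).
Gamma receives 5.

5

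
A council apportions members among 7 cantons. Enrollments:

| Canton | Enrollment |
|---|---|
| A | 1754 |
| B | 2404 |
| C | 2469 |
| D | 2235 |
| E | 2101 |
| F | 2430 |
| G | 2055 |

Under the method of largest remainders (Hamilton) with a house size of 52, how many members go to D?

Standard divisor: 15448 ÷ 52 ≈ 297.077.
Standard quotas: A 5.904, B 8.092, C 8.311, D 7.523, E 7.072, F 8.180, G 6.917.
Lower quotas: A 5, B 8, C 8, D 7, E 7, F 8, G 6 (sum 49, leaving 3 seats).
Remainders in descending order: G 0.917, A 0.904, D 0.523, C 0.311, F 0.180, B 0.092, E 0.072.
Largest remainders: G, A, D receive the extra seats.
D receives 8.

8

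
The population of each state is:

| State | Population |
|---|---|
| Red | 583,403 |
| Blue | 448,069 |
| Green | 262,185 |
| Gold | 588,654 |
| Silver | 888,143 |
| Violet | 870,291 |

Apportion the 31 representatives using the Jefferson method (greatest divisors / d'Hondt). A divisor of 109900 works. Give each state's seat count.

With modified divisor 109900: modified quotas Red 5.308, Blue 4.077, Green 2.386, Gold 5.356, Silver 8.081, Violet 7.919.
Rounding down: Red 5, Blue 4, Green 2, Gold 5, Silver 8, Violet 7 (total 31).

Red 5, Blue 4, Green 2, Gold 5, Silver 8, Violet 7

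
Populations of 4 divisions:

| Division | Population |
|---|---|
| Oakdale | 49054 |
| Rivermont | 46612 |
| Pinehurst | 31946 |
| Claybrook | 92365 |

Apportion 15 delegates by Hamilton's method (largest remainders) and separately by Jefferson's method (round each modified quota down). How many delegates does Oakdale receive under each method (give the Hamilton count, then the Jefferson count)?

Hamilton: Oakdale 4, Rivermont 3, Pinehurst 2, Claybrook 6.
Jefferson: Oakdale 3, Rivermont 3, Pinehurst 2, Claybrook 7.
Oakdale gets 4 under Hamilton and 3 under Jefferson.

4 and 3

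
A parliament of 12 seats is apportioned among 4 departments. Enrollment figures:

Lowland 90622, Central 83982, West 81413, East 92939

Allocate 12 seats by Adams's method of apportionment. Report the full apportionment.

Standard divisor 348956/12 ≈ 29079.667; standard quotas: Lowland 3.116, Central 2.888, West 2.800, East 3.196.
Rounding up gives 4, 3, 3, 4 = 14 seats, so the divisor must be adjusted.
With modified divisor 35800: modified quotas Lowland 2.531, Central 2.346, West 2.274, East 2.596.
Rounding up: Lowland 3, Central 3, West 3, East 3 (total 12).

Lowland 3; Central 3; West 3; East 3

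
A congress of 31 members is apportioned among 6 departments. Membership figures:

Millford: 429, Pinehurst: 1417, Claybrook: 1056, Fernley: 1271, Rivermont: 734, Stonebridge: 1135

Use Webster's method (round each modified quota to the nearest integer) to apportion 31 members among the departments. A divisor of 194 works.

Millford 2; Pinehurst 7; Claybrook 5; Fernley 7; Rivermont 4; Stonebridge 6

With modified divisor 194: modified quotas Millford 2.211, Pinehurst 7.304, Claybrook 5.443, Fernley 6.552, Rivermont 3.784, Stonebridge 5.851.
Rounding to the nearest integer: Millford 2, Pinehurst 7, Claybrook 5, Fernley 7, Rivermont 4, Stonebridge 6 (total 31).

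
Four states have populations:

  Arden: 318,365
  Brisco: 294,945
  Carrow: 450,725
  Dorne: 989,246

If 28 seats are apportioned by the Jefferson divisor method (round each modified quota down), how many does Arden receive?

Standard divisor 2053281/28 ≈ 73331.464; standard quotas: Arden 4.341, Brisco 4.022, Carrow 6.146, Dorne 13.490.
Rounding down gives 4, 4, 6, 13 = 27 seats, so the divisor must be adjusted.
With modified divisor 68300: modified quotas Arden 4.661, Brisco 4.318, Carrow 6.599, Dorne 14.484.
Rounding down: Arden 4, Brisco 4, Carrow 6, Dorne 14 (total 28).
Arden receives 4.

4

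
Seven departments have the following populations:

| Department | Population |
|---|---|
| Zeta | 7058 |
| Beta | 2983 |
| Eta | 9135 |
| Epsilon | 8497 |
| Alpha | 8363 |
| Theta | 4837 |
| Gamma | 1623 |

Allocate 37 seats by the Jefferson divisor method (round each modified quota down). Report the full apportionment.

Standard divisor 42496/37 ≈ 1148.541; standard quotas: Zeta 6.145, Beta 2.597, Eta 7.954, Epsilon 7.398, Alpha 7.281, Theta 4.211, Gamma 1.413.
Rounding down gives 6, 2, 7, 7, 7, 4, 1 = 34 seats, so the divisor must be adjusted.
With modified divisor 1030: modified quotas Zeta 6.852, Beta 2.896, Eta 8.869, Epsilon 8.250, Alpha 8.119, Theta 4.696, Gamma 1.576.
Rounding down: Zeta 6, Beta 2, Eta 8, Epsilon 8, Alpha 8, Theta 4, Gamma 1 (total 37).

Zeta 6; Beta 2; Eta 8; Epsilon 8; Alpha 8; Theta 4; Gamma 1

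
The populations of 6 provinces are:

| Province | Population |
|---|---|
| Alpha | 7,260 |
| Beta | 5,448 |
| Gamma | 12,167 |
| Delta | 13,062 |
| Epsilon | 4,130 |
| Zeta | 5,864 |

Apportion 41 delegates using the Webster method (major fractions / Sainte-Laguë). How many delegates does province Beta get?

5

Standard divisor 47931/41 ≈ 1169.049; standard quotas: Alpha 6.210, Beta 4.660, Gamma 10.408, Delta 11.173, Epsilon 3.533, Zeta 5.016.
Rounding to the nearest integer gives Alpha 6, Beta 5, Gamma 10, Delta 11, Epsilon 4, Zeta 5 — total 41, matching the house size, so no adjustment is needed.
Beta receives 5.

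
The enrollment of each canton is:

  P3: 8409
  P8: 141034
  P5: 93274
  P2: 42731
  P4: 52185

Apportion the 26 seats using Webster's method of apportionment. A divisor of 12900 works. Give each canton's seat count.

With modified divisor 12900: modified quotas P3 0.652, P8 10.933, P5 7.231, P2 3.312, P4 4.045.
Rounding to the nearest integer: P3 1, P8 11, P5 7, P2 3, P4 4 (total 26).

P3=1, P8=11, P5=7, P2=3, P4=4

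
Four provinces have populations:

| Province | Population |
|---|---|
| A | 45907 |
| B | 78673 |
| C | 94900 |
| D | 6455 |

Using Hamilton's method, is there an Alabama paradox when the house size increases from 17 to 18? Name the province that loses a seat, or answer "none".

D

At 17 seats: A 3, B 6, C 7, D 1.
At 18 seats: A 4, B 6, C 8, D 0.
D drops from 1 to 0.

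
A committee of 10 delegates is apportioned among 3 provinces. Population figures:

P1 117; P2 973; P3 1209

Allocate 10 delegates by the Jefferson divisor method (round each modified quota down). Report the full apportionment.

P1=0; P2=4; P3=6

Standard divisor 2299/10 ≈ 229.9; standard quotas: P1 0.509, P2 4.232, P3 5.259.
Rounding down gives 0, 4, 5 = 9 seats, so the divisor must be adjusted.
With modified divisor 200: modified quotas P1 0.585, P2 4.865, P3 6.045.
Rounding down: P1 0, P2 4, P3 6 (total 10).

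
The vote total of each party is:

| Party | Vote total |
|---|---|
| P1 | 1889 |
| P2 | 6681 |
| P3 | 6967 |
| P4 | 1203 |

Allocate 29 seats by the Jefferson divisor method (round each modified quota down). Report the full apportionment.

Standard divisor 16740/29 ≈ 577.241; standard quotas: P1 3.272, P2 11.574, P3 12.069, P4 2.084.
Rounding down gives 3, 11, 12, 2 = 28 seats, so the divisor must be adjusted.
With modified divisor 550: modified quotas P1 3.435, P2 12.147, P3 12.667, P4 2.187.
Rounding down: P1 3, P2 12, P3 12, P4 2 (total 29).

P1 3, P2 12, P3 12, P4 2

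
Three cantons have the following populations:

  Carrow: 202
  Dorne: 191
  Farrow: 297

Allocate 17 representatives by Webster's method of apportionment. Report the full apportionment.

Standard divisor 690/17 ≈ 40.588; standard quotas: Carrow 4.977, Dorne 4.706, Farrow 7.317.
Rounding to the nearest integer gives Carrow 5, Dorne 5, Farrow 7 — total 17, matching the house size, so no adjustment is needed.

Carrow 5; Dorne 5; Farrow 7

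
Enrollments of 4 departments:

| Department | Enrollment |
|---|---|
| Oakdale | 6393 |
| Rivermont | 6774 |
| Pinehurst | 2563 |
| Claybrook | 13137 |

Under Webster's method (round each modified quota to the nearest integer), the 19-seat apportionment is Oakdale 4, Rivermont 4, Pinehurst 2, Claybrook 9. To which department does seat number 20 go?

Priority for the next seat is population ÷ (current seats + 0.5).
Priorities: Oakdale 1420.667, Rivermont 1505.333, Pinehurst 1025.200, Claybrook 1382.842.
Highest priority: Rivermont.

Rivermont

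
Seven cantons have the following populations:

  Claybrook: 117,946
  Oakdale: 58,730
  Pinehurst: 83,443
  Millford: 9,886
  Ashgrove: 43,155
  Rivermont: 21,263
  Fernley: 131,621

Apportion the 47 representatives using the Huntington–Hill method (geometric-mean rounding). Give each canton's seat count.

With divisor 9795: modified quotas Claybrook 12.041, Oakdale 5.996, Pinehurst 8.519, Millford 1.009, Ashgrove 4.406, Rivermont 2.171, Fernley 13.438.
Geometric-mean thresholds: Claybrook √(12·13)=12.490, Oakdale √(5·6)=5.477, Pinehurst √(8·9)=8.485, Millford √(1·2)=1.414, Ashgrove √(4·5)=4.472, Rivermont √(2·3)=2.449, Fernley √(13·14)=13.491.
Each quota rounded against its threshold gives Claybrook 12, Oakdale 6, Pinehurst 9, Millford 1, Ashgrove 4, Rivermont 2, Fernley 13 (total 47).

Claybrook: 12; Oakdale: 6; Pinehurst: 9; Millford: 1; Ashgrove: 4; Rivermont: 2; Fernley: 13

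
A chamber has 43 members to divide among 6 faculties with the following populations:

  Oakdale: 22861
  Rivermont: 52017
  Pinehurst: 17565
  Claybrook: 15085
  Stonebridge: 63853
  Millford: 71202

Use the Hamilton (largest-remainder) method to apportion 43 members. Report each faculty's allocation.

Oakdale 4, Rivermont 9, Pinehurst 3, Claybrook 3, Stonebridge 11, Millford 13

Standard divisor: 242583 ÷ 43 ≈ 5641.465.
Standard quotas: Oakdale 4.0523, Rivermont 9.2205, Pinehurst 3.1136, Claybrook 2.6740, Stonebridge 11.3185, Millford 12.6212.
Lower quotas: Oakdale 4, Rivermont 9, Pinehurst 3, Claybrook 2, Stonebridge 11, Millford 12 (sum 41, leaving 2 seats).
Remainders in descending order: Claybrook 0.6740, Millford 0.6212, Stonebridge 0.3185, Rivermont 0.2205, Pinehurst 0.1136, Oakdale 0.0523.
The surplus seats go to Claybrook, Millford.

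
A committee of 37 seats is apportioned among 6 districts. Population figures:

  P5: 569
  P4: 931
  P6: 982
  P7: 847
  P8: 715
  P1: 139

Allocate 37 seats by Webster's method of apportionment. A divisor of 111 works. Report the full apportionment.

With modified divisor 111: modified quotas P5 5.126, P4 8.387, P6 8.847, P7 7.631, P8 6.441, P1 1.252.
Rounding to the nearest integer: P5 5, P4 8, P6 9, P7 8, P8 6, P1 1 (total 37).

P5 5; P4 8; P6 9; P7 8; P8 6; P1 1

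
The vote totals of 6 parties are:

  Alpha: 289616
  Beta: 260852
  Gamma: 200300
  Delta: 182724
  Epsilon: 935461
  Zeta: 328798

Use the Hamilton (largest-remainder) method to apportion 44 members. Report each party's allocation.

The standard divisor is 2197751/44 ≈ 49948.886.
Standard quotas: Alpha 5.7982, Beta 5.2224, Gamma 4.0101, Delta 3.6582, Epsilon 18.7284, Zeta 6.5827.
Lower quotas: Alpha 5, Beta 5, Gamma 4, Delta 3, Epsilon 18, Zeta 6 (sum 41, leaving 3 seats).
Remainders in descending order: Alpha 0.7982, Epsilon 0.7284, Delta 0.6582, Zeta 0.5827, Beta 0.2224, Gamma 0.0101.
The surplus seats go to Alpha, Epsilon, Delta.

Alpha 6, Beta 5, Gamma 4, Delta 4, Epsilon 19, Zeta 6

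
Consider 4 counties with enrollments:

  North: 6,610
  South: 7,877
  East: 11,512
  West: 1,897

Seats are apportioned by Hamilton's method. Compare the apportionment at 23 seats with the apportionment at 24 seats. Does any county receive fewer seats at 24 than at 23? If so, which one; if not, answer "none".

West

At 23 seats: North 5, South 7, East 9, West 2.
At 24 seats: North 6, South 7, East 10, West 1.
West drops from 2 to 1.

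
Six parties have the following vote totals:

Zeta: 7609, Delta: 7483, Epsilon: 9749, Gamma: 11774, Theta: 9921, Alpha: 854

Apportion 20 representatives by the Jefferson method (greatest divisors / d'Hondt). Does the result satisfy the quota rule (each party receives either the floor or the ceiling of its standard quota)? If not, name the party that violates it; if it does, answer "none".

none

Standard quotas: Zeta 3.211, Delta 3.158, Epsilon 4.114, Gamma 4.969, Theta 4.187, Alpha 0.360.
Jefferson allocation: Zeta 3, Delta 3, Epsilon 4, Gamma 5, Theta 5, Alpha 0.
Every allocation lies between the lower and upper quota.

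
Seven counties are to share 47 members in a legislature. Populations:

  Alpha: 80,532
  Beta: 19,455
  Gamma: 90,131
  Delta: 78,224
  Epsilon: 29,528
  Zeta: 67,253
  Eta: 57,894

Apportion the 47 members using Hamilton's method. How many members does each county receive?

Standard divisor: 423017 ÷ 47 ≈ 9000.362.
Standard quotas: Alpha 8.9476, Beta 2.1616, Gamma 10.0142, Delta 8.6912, Epsilon 3.2808, Zeta 7.4723, Eta 6.4324.
Lower quotas: Alpha 8, Beta 2, Gamma 10, Delta 8, Epsilon 3, Zeta 7, Eta 6 (sum 44, leaving 3 seats).
Remainders in descending order: Alpha 0.9476, Delta 0.6912, Zeta 0.4723, Eta 0.4324, Epsilon 0.2808, Beta 0.1616, Gamma 0.0142.
Largest remainders: Alpha, Delta, Zeta receive the extra seats.

Alpha=9; Beta=2; Gamma=10; Delta=9; Epsilon=3; Zeta=8; Eta=6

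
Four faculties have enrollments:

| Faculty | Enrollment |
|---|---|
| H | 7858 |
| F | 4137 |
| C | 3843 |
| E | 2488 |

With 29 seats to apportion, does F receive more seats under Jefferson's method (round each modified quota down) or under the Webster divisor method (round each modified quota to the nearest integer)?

Jefferson: H 13, F 6, C 6, E 4.
Webster: H 12, F 7, C 6, E 4.
F gets 6 under Jefferson and 7 under Webster.

Webster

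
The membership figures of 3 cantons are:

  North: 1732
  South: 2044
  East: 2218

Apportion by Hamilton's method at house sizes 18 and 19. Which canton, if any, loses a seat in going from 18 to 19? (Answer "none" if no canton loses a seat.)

At 18 seats: North 5, South 6, East 7.
At 19 seats: North 6, South 6, East 7.
No canton's allocation decreased.

none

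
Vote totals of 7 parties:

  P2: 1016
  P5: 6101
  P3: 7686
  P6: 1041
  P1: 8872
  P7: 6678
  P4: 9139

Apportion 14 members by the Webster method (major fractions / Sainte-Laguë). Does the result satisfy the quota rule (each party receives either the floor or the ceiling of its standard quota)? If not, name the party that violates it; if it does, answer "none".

Standard quotas: P2 0.351, P5 2.107, P3 2.655, P6 0.360, P1 3.064, P7 2.307, P4 3.157.
Webster allocation: P2 0, P5 2, P3 3, P6 0, P1 3, P7 3, P4 3.
Every allocation lies between the lower and upper quota.

none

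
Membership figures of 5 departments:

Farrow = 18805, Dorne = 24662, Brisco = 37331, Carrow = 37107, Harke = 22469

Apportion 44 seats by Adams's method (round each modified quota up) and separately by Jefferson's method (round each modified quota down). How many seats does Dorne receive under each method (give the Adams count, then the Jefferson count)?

Adams: Farrow 6, Dorne 8, Brisco 12, Carrow 11, Harke 7.
Jefferson: Farrow 6, Dorne 7, Brisco 12, Carrow 12, Harke 7.
Dorne gets 8 under Adams and 7 under Jefferson.

8 and 7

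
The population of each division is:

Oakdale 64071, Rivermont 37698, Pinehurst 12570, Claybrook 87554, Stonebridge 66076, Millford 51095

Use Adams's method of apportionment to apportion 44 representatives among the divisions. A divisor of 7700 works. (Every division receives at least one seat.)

Oakdale=9, Rivermont=5, Pinehurst=2, Claybrook=12, Stonebridge=9, Millford=7

With modified divisor 7700: modified quotas Oakdale 8.321, Rivermont 4.896, Pinehurst 1.632, Claybrook 11.371, Stonebridge 8.581, Millford 6.636.
Rounding up: Oakdale 9, Rivermont 5, Pinehurst 2, Claybrook 12, Stonebridge 9, Millford 7 (total 44).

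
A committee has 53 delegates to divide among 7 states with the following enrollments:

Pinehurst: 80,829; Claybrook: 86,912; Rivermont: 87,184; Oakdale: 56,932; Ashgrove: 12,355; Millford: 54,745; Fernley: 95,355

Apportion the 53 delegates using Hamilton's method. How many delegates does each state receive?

Pinehurst: 9; Claybrook: 10; Rivermont: 10; Oakdale: 6; Ashgrove: 1; Millford: 6; Fernley: 11

Total 474312; standard divisor 474312/53 ≈ 8949.283.
Standard quotas: Pinehurst 9.0319, Claybrook 9.7116, Rivermont 9.7420, Oakdale 6.3616, Ashgrove 1.3806, Millford 6.1172, Fernley 10.6550.
Lower quotas: Pinehurst 9, Claybrook 9, Rivermont 9, Oakdale 6, Ashgrove 1, Millford 6, Fernley 10 (sum 50, leaving 3 seats).
Remainders in descending order: Rivermont 0.7420, Claybrook 0.7116, Fernley 0.6550, Ashgrove 0.3806, Oakdale 0.3616, Millford 0.1172, Pinehurst 0.0319.
Largest remainders: Rivermont, Claybrook, Fernley receive the extra seats.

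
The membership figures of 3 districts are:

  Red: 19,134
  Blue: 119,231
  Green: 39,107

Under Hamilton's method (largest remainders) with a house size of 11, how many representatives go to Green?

3

Standard divisor: 177472 ÷ 11 ≈ 16133.818.
Standard quotas: Red 1.1860, Blue 7.3901, Green 2.4239.
Lower quotas: Red 1, Blue 7, Green 2 (sum 10, leaving 1 seat).
Remainders in descending order: Green 0.4239, Blue 0.3901, Red 0.1860.
Largest remainder: Green receives the extra seat.
Green receives 3.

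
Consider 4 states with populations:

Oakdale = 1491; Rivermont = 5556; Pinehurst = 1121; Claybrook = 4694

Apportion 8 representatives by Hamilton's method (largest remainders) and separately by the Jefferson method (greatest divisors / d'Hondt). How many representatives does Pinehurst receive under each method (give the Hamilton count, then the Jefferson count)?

1 and 0

Hamilton: Oakdale 1, Rivermont 3, Pinehurst 1, Claybrook 3.
Jefferson: Oakdale 1, Rivermont 4, Pinehurst 0, Claybrook 3.
Pinehurst gets 1 under Hamilton and 0 under Jefferson.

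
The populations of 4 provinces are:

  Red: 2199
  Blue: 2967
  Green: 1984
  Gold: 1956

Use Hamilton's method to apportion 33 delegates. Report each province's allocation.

Total 9106; standard divisor 9106/33 ≈ 275.939.
Standard quotas: Red 7.969, Blue 10.752, Green 7.190, Gold 7.089.
Lower quotas: Red 7, Blue 10, Green 7, Gold 7 (sum 31, leaving 2 seats).
Remainders in descending order: Red 0.969, Blue 0.752, Green 0.190, Gold 0.089.
Largest remainders: Red, Blue receive the extra seats.

Red=8; Blue=11; Green=7; Gold=7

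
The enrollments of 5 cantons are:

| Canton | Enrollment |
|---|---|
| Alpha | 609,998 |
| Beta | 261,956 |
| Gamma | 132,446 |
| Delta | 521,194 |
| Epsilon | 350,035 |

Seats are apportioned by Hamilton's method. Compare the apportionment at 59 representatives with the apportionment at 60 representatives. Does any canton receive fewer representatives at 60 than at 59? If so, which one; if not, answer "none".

At 59 seats: Alpha 19, Beta 8, Gamma 4, Delta 17, Epsilon 11.
At 60 seats: Alpha 20, Beta 8, Gamma 4, Delta 17, Epsilon 11.
No canton's allocation decreased.

none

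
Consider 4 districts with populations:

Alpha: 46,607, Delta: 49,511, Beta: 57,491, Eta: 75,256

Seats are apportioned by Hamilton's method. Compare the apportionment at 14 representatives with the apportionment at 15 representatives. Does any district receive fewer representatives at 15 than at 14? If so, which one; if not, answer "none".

At 14 seats: Alpha 3, Delta 3, Beta 3, Eta 5.
At 15 seats: Alpha 3, Delta 3, Beta 4, Eta 5.
No district's allocation decreased.

none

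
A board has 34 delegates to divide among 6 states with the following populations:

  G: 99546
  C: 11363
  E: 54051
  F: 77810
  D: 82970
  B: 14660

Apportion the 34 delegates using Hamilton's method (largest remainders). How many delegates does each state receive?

Standard divisor: 340400 ÷ 34 ≈ 10011.765.
Standard quotas: G 9.9429, C 1.1350, E 5.3987, F 7.7719, D 8.2873, B 1.4643.
Lower quotas: G 9, C 1, E 5, F 7, D 8, B 1 (sum 31, leaving 3 seats).
Remainders in descending order: G 0.9429, F 0.7719, B 0.4643, E 0.3987, D 0.2873, C 0.1350.
Largest remainders: G, F, B receive the extra seats.

G=10; C=1; E=5; F=8; D=8; B=2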